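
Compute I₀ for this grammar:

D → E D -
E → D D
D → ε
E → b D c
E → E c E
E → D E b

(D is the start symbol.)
{ [D → . E D -], [D → .], [D' → . D], [E → . D D], [E → . D E b], [E → . E c E], [E → . b D c] }

First, augment the grammar with D' → D
I₀ = CLOSURE({ [D' → . D] }):
  [D' → . D] has the dot before D: add [D → . E D -], [D → .]
  [D → . E D -] has the dot before E: add [E → . D D], [E → . b D c], [E → . E c E], [E → . D E b]
No further items can be added.

I₀ = { [D → . E D -], [D → .], [D' → . D], [E → . D D], [E → . D E b], [E → . E c E], [E → . b D c] }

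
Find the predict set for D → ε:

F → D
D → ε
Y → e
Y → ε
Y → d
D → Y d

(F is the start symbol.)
PREDICT(D → ε) = (FIRST(RHS) \ {ε}) ∪ (FOLLOW(D) if ε ∈ FIRST(RHS), i.e. RHS ⇒* ε)
The right-hand side is ε (FIRST(ε) = { ε }), so the predict set is FOLLOW(D) = { $ }
PREDICT(D → ε) = { $ }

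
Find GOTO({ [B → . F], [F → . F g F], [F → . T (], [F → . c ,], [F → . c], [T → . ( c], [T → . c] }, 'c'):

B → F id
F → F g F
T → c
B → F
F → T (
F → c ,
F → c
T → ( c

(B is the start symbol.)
{ [F → c . ,], [F → c .], [T → c .] }

GOTO(I, 'c') = CLOSURE({ [A → αX.β] : [A → α.Xβ] ∈ I, X = 'c' })

Items with dot before 'c', with the dot advanced:
  [F → . c] → [F → c .]
  [F → . c ,] → [F → c . ,]
  [T → . c] → [T → c .]
Closure adds nothing (no advanced item has the dot before a non-terminal).

GOTO = { [F → c . ,], [F → c .], [T → c .] }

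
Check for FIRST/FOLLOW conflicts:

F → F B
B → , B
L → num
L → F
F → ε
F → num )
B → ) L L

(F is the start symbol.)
A FIRST/FOLLOW conflict occurs when a non-terminal N has a nullable alternative N → β (β ⇒* ε) and another alternative N → α with FIRST(α) ∩ FOLLOW(N) ≠ ∅: on such a lookahead the parser cannot decide between expanding α and letting N vanish via β.

Nullable non-terminals: F, L.
FIRST sets used below: FIRST(F) = { ')', ',', 'num', ε }, FIRST(B) = { ')', ',' }

F: nullable alternative(s) F → ε; FOLLOW(F) = { $, ')', ',', 'num' }
  F → F B: FIRST \ {ε} = { ')', ',', 'num' } — overlaps FOLLOW(F) on { ')', ',', 'num' }: CONFLICT
  F → ε: FIRST \ {ε} = { } — this is the only nullable alternative, skip
  F → num ): FIRST \ {ε} = { 'num' } — overlaps FOLLOW(F) on { 'num' }: CONFLICT

L: nullable alternative(s) L → F; FOLLOW(L) = { $, ')', ',', 'num' }
  L → num: FIRST \ {ε} = { 'num' } — overlaps FOLLOW(L) on { 'num' }: CONFLICT
  L → F: FIRST \ {ε} = { ')', ',', 'num' } — this is the only nullable alternative, skip

B has no nullable alternative, so no FIRST/FOLLOW check is needed there.

So the grammar has 3 FIRST/FOLLOW conflicts (marked CONFLICT above).

Answer: Yes. F → F B with FOLLOW(F) on { ')', ',', 'num' }; F → num ')' with FOLLOW(F) on { 'num' }; L → num with FOLLOW(L) on { 'num' }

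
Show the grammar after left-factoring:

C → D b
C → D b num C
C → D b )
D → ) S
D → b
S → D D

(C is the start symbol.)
Left-factoring transforms A → αβ₁ | αβ₂ into A → αA' and A' → β₁ | β₂
(α is the longest common prefix among the alternatives). Repeat until
no nonterminal has two alternatives with a common prefix.

Round 1: C has alternatives sharing prefix 'D b'. Introduce C': C → D b C'
  Add: C' → ε
  Add: C' → num C
  Add: C' → )

No remaining common prefixes — done.

Resulting grammar:
C → D b C'
C' → ε
C' → num C
C' → )
D → ) S
D → b
S → D D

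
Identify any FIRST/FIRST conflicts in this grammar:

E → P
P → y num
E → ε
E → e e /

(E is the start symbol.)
A FIRST/FIRST conflict occurs when two productions N → α and N → β for the same non-terminal have FIRST(α) ∩ FIRST(β) ≠ ∅ (with ε ∈ FIRST of a nullable right-hand side, so two nullable alternatives also conflict).

FIRST sets of the non-terminals at (or reachable through a nullable prefix from) the front of some alternative:
  FIRST(P) = { 'y' }

Productions for E:
  E → P: FIRST = { 'y' }
  E → ε: FIRST = { ε }
  E → e e /: FIRST = { 'e' }
P has only one production, so no FIRST/FIRST conflict is possible there.

All alternatives of each non-terminal have pairwise disjoint FIRST sets.

Answer: No FIRST/FIRST conflicts.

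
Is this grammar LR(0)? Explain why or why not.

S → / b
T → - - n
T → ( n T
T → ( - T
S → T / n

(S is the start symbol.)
Augment with S' → S and build the canonical LR(0) collection (I0 = CLOSURE({[S' → . S]}), then GOTO on every symbol after a dot until no new states appear). It has 15 states:
  I0: { [S → . / b], [S → . T / n], [S' → . S], [T → . ( - T], [T → . ( n T], [T → . - - n] }  — shift
  I1: { [T → ( . - T], [T → ( . n T] }  — shift
  I2: { [T → - . - n] }  — shift
  I3: { [S → / . b] }  — shift
  I4: { [S' → S .] }  — accept
  I5: { [S → T . / n] }  — shift
  I6: { [S → T / . n] }  — shift
  I7: { [S → T / n .] }  — reduce
  I8: { [S → / b .] }  — reduce
  I9: { [T → - - . n] }  — shift
  I10: { [T → - - n .] }  — reduce
  I11: { [T → ( - . T], [T → . ( - T], [T → . ( n T], [T → . - - n] }  — shift
  I12: { [T → ( n . T], [T → . ( - T], [T → . ( n T], [T → . - - n] }  — shift
  I13: { [T → ( n T .] }  — reduce
  I14: { [T → ( - T .] }  — reduce

Every state is either a pure shift/goto state or contains exactly one complete item and nothing to shift — no conflicts. The grammar is LR(0).

Answer: Yes, the grammar is LR(0)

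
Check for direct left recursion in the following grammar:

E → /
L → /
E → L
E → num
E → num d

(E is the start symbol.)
No direct left recursion

E → /: starts with '/'
L → /: starts with '/'
E → L: starts with L
E → num: starts with num
E → num d: starts with num

No direct left recursion found.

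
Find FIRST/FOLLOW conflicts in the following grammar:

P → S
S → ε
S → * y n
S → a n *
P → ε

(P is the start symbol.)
No FIRST/FOLLOW conflicts.

A FIRST/FOLLOW conflict occurs when a non-terminal N has a nullable alternative N → β (β ⇒* ε) and another alternative N → α with FIRST(α) ∩ FOLLOW(N) ≠ ∅: on such a lookahead the parser cannot decide between expanding α and letting N vanish via β.

Nullable non-terminals: P, S.
FIRST sets used below: FIRST(S) = { '*', 'a', ε }

P: nullable alternative(s) P → S, P → ε; FOLLOW(P) = { $ }
  P → S: FIRST \ {ε} = { '*', 'a' } — disjoint from FOLLOW(P)
  P → ε: FIRST \ {ε} = { } — disjoint from FOLLOW(P)

S: nullable alternative(s) S → ε; FOLLOW(S) = { $ }
  S → ε: FIRST \ {ε} = { } — this is the only nullable alternative, skip
  S → * y n: FIRST \ {ε} = { '*' } — disjoint from FOLLOW(S)
  S → a n *: FIRST \ {ε} = { 'a' } — disjoint from FOLLOW(S)

No FIRST/FOLLOW conflicts found.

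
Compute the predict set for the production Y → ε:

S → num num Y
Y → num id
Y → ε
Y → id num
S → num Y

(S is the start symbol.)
PREDICT(Y → ε) = (FIRST(RHS) \ {ε}) ∪ (FOLLOW(Y) if ε ∈ FIRST(RHS), i.e. RHS ⇒* ε)
The right-hand side is ε (FIRST(ε) = { ε }), so the predict set is FOLLOW(Y) = { $ }
PREDICT(Y → ε) = { $ }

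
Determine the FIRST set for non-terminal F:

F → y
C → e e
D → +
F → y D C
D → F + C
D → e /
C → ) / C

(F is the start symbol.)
From F → y:
  - y is a terminal: add 'y' and stop
From F → y D C:
  - y is a terminal: add 'y' and stop

Collecting: FIRST(F) = { 'y' }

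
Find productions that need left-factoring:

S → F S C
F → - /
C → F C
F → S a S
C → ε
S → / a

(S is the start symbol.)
No, left-factoring is not needed

Left-factoring is needed when two productions for the same non-terminal
share a common prefix on the right-hand side.

Productions for S:
  S → F S C
  S → / a
Productions for F:
  F → - /
  F → S a S
Productions for C:
  C → F C
  C → ε

No common prefixes found.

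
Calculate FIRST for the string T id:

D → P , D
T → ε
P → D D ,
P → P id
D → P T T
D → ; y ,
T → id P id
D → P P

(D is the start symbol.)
FIRST sets of the non-terminals involved (from the grammar, by fixed-point iteration):
  FIRST(T) = { 'id', ε }

To compute FIRST(T id), process the symbols left to right:
Symbol T is a non-terminal. Add FIRST(T) \ {ε} = { 'id' }
T is nullable (ε ∈ FIRST(T)), continue to the next symbol.
Symbol id is a terminal. Add 'id' and stop.
FIRST(T id) = { 'id' }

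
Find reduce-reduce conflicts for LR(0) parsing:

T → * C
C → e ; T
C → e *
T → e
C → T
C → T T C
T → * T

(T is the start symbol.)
Yes — I5: [C → T .] vs [T → * T .]

Augment with T' → T and build the canonical LR(0) collection (I0 = CLOSURE({[T' → . T]}), then GOTO on every symbol after a dot until no new states appear). It has 13 states:
  I0: { [T → . * C], [T → . * T], [T → . e], [T' → . T] }  — shift
  I1: { [C → . T T C], [C → . T], [C → . e *], [C → . e ; T], [T → * . C], [T → * . T], [T → . * C], [T → . * T], [T → . e] }  — shift
  I2: { [T' → T .] }  — accept
  I3: { [T → e .] }  — reduce
  I4: { [T → * C .] }  — reduce
  I5: { [C → T . T C], [C → T .], [T → * T .], [T → . * C], [T → . * T], [T → . e] }  — shift, 2 reduces
  I6: { [C → e . *], [C → e . ; T], [T → e .] }  — shift, reduce
  I7: { [C → e * .] }  — reduce
  I8: { [C → e ; . T], [T → . * C], [T → . * T], [T → . e] }  — shift
  I9: { [C → e ; T .] }  — reduce
  I10: { [C → . T T C], [C → . T], [C → . e *], [C → . e ; T], [C → T T . C], [T → . * C], [T → . * T], [T → . e] }  — shift
  I11: { [C → T T C .] }  — reduce
  I12: { [C → T . T C], [C → T .], [T → . * C], [T → . * T], [T → . e] }  — shift, reduce

I5 contains complete items [C → T .], [T → * T .] — reduce-reduce conflict.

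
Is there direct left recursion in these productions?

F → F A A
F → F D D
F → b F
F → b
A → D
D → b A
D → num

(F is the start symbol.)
F → F A A: LEFT RECURSIVE (starts with F)
F → F D D: LEFT RECURSIVE (starts with F)
F → b F: starts with b
F → b: starts with b
A → D: starts with D
D → b A: starts with b
D → num: starts with num

The grammar has direct left recursion on: F.

Answer: Yes, F is left-recursive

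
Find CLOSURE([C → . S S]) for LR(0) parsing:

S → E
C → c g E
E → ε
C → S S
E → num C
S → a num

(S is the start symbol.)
Start with: [C → . S S]
  [C → . S S] has the dot before S: add [S → . E], [S → . a num]
  [S → . E] has the dot before E: add [E → .], [E → . num C]
No further items can be added.

CLOSURE = { [C → . S S], [E → . num C], [E → .], [S → . E], [S → . a num] }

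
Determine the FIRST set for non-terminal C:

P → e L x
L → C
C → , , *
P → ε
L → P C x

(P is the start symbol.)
{ ',' }

To compute FIRST(C), examine every production with C on the left-hand side, reading each right-hand side left to right until a non-nullable symbol is reached.

From C → , , *:
  - ',' is a terminal: add ',' and stop

Collecting: FIRST(C) = { ',' }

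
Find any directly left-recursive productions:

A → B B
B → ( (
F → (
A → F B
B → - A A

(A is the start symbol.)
Direct left recursion occurs when N → N α for some non-terminal N (the right-hand side begins with the left-hand side itself).

A → B B: starts with B
B → ( (: starts with '('
F → (: starts with '('
A → F B: starts with F
B → - A A: starts with '-'

No direct left recursion found.

Answer: No direct left recursion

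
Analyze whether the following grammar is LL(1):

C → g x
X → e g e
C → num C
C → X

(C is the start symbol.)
A grammar is LL(1) if for each non-terminal N with multiple productions, the predict sets of those productions are pairwise disjoint, where PREDICT(N → α) = (FIRST(α) \ {ε}) ∪ (FOLLOW(N) if α ⇒* ε).

Relevant sets:
  FIRST(X) = { 'e' }

For C:
  PREDICT(C → g x) = { 'g' }
  PREDICT(C → num C) = { 'num' }
  PREDICT(C → X) = { 'e' }
X has a single production, so nothing to check there.

All predict sets are disjoint. The grammar IS LL(1).

Answer: Yes, the grammar is LL(1).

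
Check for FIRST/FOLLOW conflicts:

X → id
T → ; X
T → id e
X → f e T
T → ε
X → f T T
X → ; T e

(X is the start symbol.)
Yes. T → ';' X with FOLLOW(T) on { ';' }; T → id e with FOLLOW(T) on { 'id' }

A FIRST/FOLLOW conflict occurs when a non-terminal N has a nullable alternative N → β (β ⇒* ε) and another alternative N → α with FIRST(α) ∩ FOLLOW(N) ≠ ∅: on such a lookahead the parser cannot decide between expanding α and letting N vanish via β.

Nullable non-terminals: T.

T: nullable alternative(s) T → ε; FOLLOW(T) = { $, ';', 'e', 'id' }
  T → ; X: FIRST \ {ε} = { ';' } — overlaps FOLLOW(T) on { ';' }: CONFLICT
  T → id e: FIRST \ {ε} = { 'id' } — overlaps FOLLOW(T) on { 'id' }: CONFLICT
  T → ε: FIRST \ {ε} = { } — this is the only nullable alternative, skip

X has no nullable alternative, so no FIRST/FOLLOW check is needed there.

So the grammar has 2 FIRST/FOLLOW conflicts (marked CONFLICT above).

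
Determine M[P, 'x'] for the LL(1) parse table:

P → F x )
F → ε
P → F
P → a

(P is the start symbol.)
P → F x )

To find M[P, 'x'], we find productions for P where 'x' is in the predict set (PREDICT(N → α) = (FIRST(α) \ {ε}) ∪ (FOLLOW(N) if α ⇒* ε)).

Relevant sets:
  FIRST(F) = { ε }
  FOLLOW(P) = { $ }

P → F x ): PREDICT = { 'x' }
  'x' is in predict set, so this production goes in M[P, 'x']
P → F: PREDICT = { $ }
P → a: PREDICT = { 'a' }

M[P, 'x'] = P → F x )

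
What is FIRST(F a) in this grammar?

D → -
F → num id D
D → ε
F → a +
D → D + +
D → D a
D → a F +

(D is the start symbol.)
{ 'a', 'num' }

FIRST sets of the non-terminals involved (from the grammar, by fixed-point iteration):
  FIRST(F) = { 'a', 'num' }

To compute FIRST(F a), process the symbols left to right:
Symbol F is a non-terminal. Add FIRST(F) \ {ε} = { 'a', 'num' }
F is not nullable (ε ∉ FIRST(F)), so stop here.
FIRST(F a) = { 'a', 'num' }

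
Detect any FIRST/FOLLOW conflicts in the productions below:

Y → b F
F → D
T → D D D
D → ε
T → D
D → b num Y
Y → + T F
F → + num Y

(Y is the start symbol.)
Yes. F → '+' num Y with FOLLOW(F) on { '+' }; T → D D D with FOLLOW(T) on { 'b' }; T → D with FOLLOW(T) on { 'b' }; D → b num Y with FOLLOW(D) on { 'b' }

Nullable non-terminals: D, F, T.
FIRST sets used below: FIRST(D) = { 'b', ε }

D: nullable alternative(s) D → ε; FOLLOW(D) = { $, '+', 'b' }
  D → ε: FIRST \ {ε} = { } — this is the only nullable alternative, skip
  D → b num Y: FIRST \ {ε} = { 'b' } — overlaps FOLLOW(D) on { 'b' }: CONFLICT

F: nullable alternative(s) F → D; FOLLOW(F) = { $, '+', 'b' }
  F → D: FIRST \ {ε} = { 'b' } — this is the only nullable alternative, skip
  F → + num Y: FIRST \ {ε} = { '+' } — overlaps FOLLOW(F) on { '+' }: CONFLICT

T: nullable alternative(s) T → D D D, T → D; FOLLOW(T) = { $, '+', 'b' }
  T → D D D: FIRST \ {ε} = { 'b' } — overlaps FOLLOW(T) on { 'b' }: CONFLICT
  T → D: FIRST \ {ε} = { 'b' } — overlaps FOLLOW(T) on { 'b' }: CONFLICT

Y has no nullable alternative, so no FIRST/FOLLOW check is needed there.

So the grammar has 4 FIRST/FOLLOW conflicts (marked CONFLICT above).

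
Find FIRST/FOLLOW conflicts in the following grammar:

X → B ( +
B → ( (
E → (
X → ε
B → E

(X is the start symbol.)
A FIRST/FOLLOW conflict occurs when a non-terminal N has a nullable alternative N → β (β ⇒* ε) and another alternative N → α with FIRST(α) ∩ FOLLOW(N) ≠ ∅: on such a lookahead the parser cannot decide between expanding α and letting N vanish via β.

Nullable non-terminals: X.
FIRST sets used below: FIRST(B) = { '(' }

X: nullable alternative(s) X → ε; FOLLOW(X) = { $ }
  X → B ( +: FIRST \ {ε} = { '(' } — disjoint from FOLLOW(X)
  X → ε: FIRST \ {ε} = { } — this is the only nullable alternative, skip

B, E have no nullable alternative, so no FIRST/FOLLOW check is needed there.

No FIRST/FOLLOW conflicts found.

Answer: No FIRST/FOLLOW conflicts.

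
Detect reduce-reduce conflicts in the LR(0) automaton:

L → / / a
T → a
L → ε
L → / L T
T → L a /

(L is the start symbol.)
No reduce-reduce conflicts

Augment with L' → L and build the canonical LR(0) collection (I0 = CLOSURE({[L' → . L]}), then GOTO on every symbol after a dot until no new states appear). It has 11 states:
  I0: { [L → . / / a], [L → . / L T], [L → .], [L' → . L] }  — shift, reduce
  I1: { [L → . / / a], [L → . / L T], [L → .], [L → / . / a], [L → / . L T] }  — shift, reduce
  I2: { [L' → L .] }  — accept
  I3: { [L → . / / a], [L → . / L T], [L → .], [L → / . / a], [L → / . L T], [L → / / . a] }  — shift, reduce
  I4: { [L → . / / a], [L → . / L T], [L → .], [L → / L . T], [T → . L a /], [T → . a] }  — shift, reduce
  I5: { [T → L . a /] }  — shift
  I6: { [L → / L T .] }  — reduce
  I7: { [T → a .] }  — reduce
  I8: { [T → L a . /] }  — shift
  I9: { [T → L a / .] }  — reduce
  I10: { [L → / / a .] }  — reduce

No state contains more than one complete item.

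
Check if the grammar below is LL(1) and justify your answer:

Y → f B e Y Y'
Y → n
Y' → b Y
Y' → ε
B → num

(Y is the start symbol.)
No. Predict set conflict for Y': { 'b' }

A grammar is LL(1) if for each non-terminal N with multiple productions, the predict sets of those productions are pairwise disjoint, where PREDICT(N → α) = (FIRST(α) \ {ε}) ∪ (FOLLOW(N) if α ⇒* ε).

Relevant sets:
  FOLLOW(Y') = { $, 'b' }

For Y:
  PREDICT(Y → f B e Y Y') = { 'f' }
  PREDICT(Y → n) = { 'n' }
For Y':
  PREDICT(Y' → b Y) = { 'b' }
  PREDICT(Y' → ε) = { $, 'b' }
B has a single production, so nothing to check there.

Conflict found: Predict set conflict for Y': { 'b' }
The grammar is NOT LL(1).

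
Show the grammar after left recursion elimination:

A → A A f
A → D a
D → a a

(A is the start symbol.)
A is directly left-recursive. The standard transformation for
  A → A α₁ | ... | A α_m | β₁ | ... | β_n
is
  A  → β₁ A' | ... | β_n A'
  A' → α₁ A' | ... | α_m A' | ε

A → D a becomes A → D a A'
A → A A f becomes A' → A f A'
Add A' → ε

Productions for other non-terminals are unchanged:
  D → a a

Resulting grammar:
A → D a A'
A' → A f A'
A' → ε
D → a a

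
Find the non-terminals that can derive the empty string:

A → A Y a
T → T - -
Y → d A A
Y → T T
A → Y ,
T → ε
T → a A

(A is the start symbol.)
{ 'T', 'Y' }

ε-productions: T → ε
So T is immediately nullable.
Y → T T: every symbol on the right is nullable, so Y is nullable too.
No further non-terminal can be added: every production for the remaining non-terminals contains a terminal or a non-nullable non-terminal.
Nullable = { 'T', 'Y' }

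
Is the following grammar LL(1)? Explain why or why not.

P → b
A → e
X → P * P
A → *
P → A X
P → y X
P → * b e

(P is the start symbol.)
No. Predict set conflict for P: { '*' }

A grammar is LL(1) if for each non-terminal N with multiple productions, the predict sets of those productions are pairwise disjoint, where PREDICT(N → α) = (FIRST(α) \ {ε}) ∪ (FOLLOW(N) if α ⇒* ε).

Relevant sets:
  FIRST(A) = { '*', 'e' }

For P:
  PREDICT(P → b) = { 'b' }
  PREDICT(P → A X) = { '*', 'e' }
  PREDICT(P → y X) = { 'y' }
  PREDICT(P → '*' b e) = { '*' }
For A:
  PREDICT(A → e) = { 'e' }
  PREDICT(A → '*') = { '*' }
X has a single production, so nothing to check there.

Conflict found: Predict set conflict for P: { '*' }
The grammar is NOT LL(1).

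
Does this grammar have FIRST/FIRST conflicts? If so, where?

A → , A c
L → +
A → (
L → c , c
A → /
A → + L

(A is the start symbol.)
No FIRST/FIRST conflicts.

A FIRST/FIRST conflict occurs when two productions N → α and N → β for the same non-terminal have FIRST(α) ∩ FIRST(β) ≠ ∅ (with ε ∈ FIRST of a nullable right-hand side, so two nullable alternatives also conflict).

Productions for A:
  A → , A c: FIRST = { ',' }
  A → (: FIRST = { '(' }
  A → /: FIRST = { '/' }
  A → + L: FIRST = { '+' }
Productions for L:
  L → +: FIRST = { '+' }
  L → c , c: FIRST = { 'c' }

All alternatives of each non-terminal have pairwise disjoint FIRST sets.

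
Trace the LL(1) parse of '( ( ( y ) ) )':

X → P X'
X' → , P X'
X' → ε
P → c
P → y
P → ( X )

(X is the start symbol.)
Stack is shown with the top on the left.

Stack                  Input            Action
----------------------------------------------
X $                    ( ( ( y ) ) ) $  output X → P X'
P X' $                 ( ( ( y ) ) ) $  output P → ( X )
( X ) X' $             ( ( ( y ) ) ) $  match '('
X ) X' $               ( ( y ) ) ) $    output X → P X'
P X' ) X' $            ( ( y ) ) ) $    output P → ( X )
( X ) X' ) X' $        ( ( y ) ) ) $    match '('
X ) X' ) X' $          ( y ) ) ) $      output X → P X'
P X' ) X' ) X' $       ( y ) ) ) $      output P → ( X )
( X ) X' ) X' ) X' $   ( y ) ) ) $      match '('
X ) X' ) X' ) X' $     y ) ) ) $        output X → P X'
P X' ) X' ) X' ) X' $  y ) ) ) $        output P → y
y X' ) X' ) X' ) X' $  y ) ) ) $        match 'y'
X' ) X' ) X' ) X' $    ) ) ) $          output X' → ε
) X' ) X' ) X' $       ) ) ) $          match ')'
X' ) X' ) X' $         ) ) $            output X' → ε
) X' ) X' $            ) ) $            match ')'
X' ) X' $              ) $              output X' → ε
) X' $                 ) $              match ')'
X' $                   $                output X' → ε
$                      $                accept

The string is accepted.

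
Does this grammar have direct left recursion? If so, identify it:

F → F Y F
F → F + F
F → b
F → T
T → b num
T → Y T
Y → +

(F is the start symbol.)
Direct left recursion occurs when N → N α for some non-terminal N (the right-hand side begins with the left-hand side itself).

F → F Y F: LEFT RECURSIVE (starts with F)
F → F + F: LEFT RECURSIVE (starts with F)
F → b: starts with b
F → T: starts with T
T → b num: starts with b
T → Y T: starts with Y
Y → +: starts with '+'

The grammar has direct left recursion on: F.

Answer: Yes, F is left-recursive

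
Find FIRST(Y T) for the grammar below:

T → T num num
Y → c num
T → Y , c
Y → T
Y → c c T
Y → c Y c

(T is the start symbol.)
{ 'c' }

FIRST sets of the non-terminals involved (from the grammar, by fixed-point iteration):
  FIRST(Y) = { 'c' }

To compute FIRST(Y T), process the symbols left to right:
Symbol Y is a non-terminal. Add FIRST(Y) \ {ε} = { 'c' }
Y is not nullable (ε ∉ FIRST(Y)), so stop here.
FIRST(Y T) = { 'c' }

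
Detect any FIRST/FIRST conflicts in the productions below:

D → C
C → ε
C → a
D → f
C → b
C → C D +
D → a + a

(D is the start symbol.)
Yes. D → C / D → f on { 'f' }; D → C / D → a '+' a on { 'a' }; C → a / C → C D '+' on { 'a' }; C → b / C → C D '+' on { 'b' }

FIRST sets of the non-terminals at (or reachable through a nullable prefix from) the front of some alternative:
  FIRST(C) = { '+', 'a', 'b', 'f', ε }
  FIRST(D) = { '+', 'a', 'b', 'f', ε }

Productions for D:
  D → C: FIRST = { '+', 'a', 'b', 'f', ε }
  D → f: FIRST = { 'f' }
  D → a + a: FIRST = { 'a' }
Productions for C:
  C → ε: FIRST = { ε }
  C → a: FIRST = { 'a' }
  C → b: FIRST = { 'b' }
  C → C D +: FIRST = { '+', 'a', 'b', 'f' }

Conflict for D: D → C and D → f
  Overlap: { 'f' }
Conflict for D: D → C and D → a + a
  Overlap: { 'a' }
Conflict for C: C → a and C → C D +
  Overlap: { 'a' }
Conflict for C: C → b and C → C D +
  Overlap: { 'b' }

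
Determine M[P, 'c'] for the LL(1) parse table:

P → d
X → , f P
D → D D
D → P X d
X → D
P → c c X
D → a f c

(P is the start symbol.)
To find M[P, 'c'], we find productions for P where 'c' is in the predict set (PREDICT(N → α) = (FIRST(α) \ {ε}) ∪ (FOLLOW(N) if α ⇒* ε)).

P → d: PREDICT = { 'd' }
P → c c X: PREDICT = { 'c' }
  'c' is in predict set, so this production goes in M[P, 'c']

M[P, 'c'] = P → c c X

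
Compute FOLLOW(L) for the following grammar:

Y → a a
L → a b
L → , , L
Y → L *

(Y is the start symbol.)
To compute FOLLOW(L), find every occurrence of L on a right-hand side N → α L β: add FIRST(β) \ {ε}, and if β is empty or nullable also add FOLLOW(N). Iterate to a fixed point.

In L → , , L: L is at the end; this adds FOLLOW(L) to itself — nothing new
In Y → L *: L is followed by '*', add FIRST('*') \ {ε} = { '*' }

Taking the union: FOLLOW(L) = { '*' }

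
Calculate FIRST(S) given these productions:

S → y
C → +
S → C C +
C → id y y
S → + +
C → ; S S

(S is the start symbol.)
{ '+', ';', 'id', 'y' }

FIRST sets of the other non-terminals involved (by the same procedure, iterated to a fixed point):
  FIRST(C) = { '+', ';', 'id' }

From S → y:
  - y is a terminal: add 'y' and stop
From S → C C +:
  - C is a non-terminal: add FIRST(C) \ {ε} = { '+', ';', 'id' }
    C is not nullable, so stop
From S → + +:
  - '+' is a terminal: add '+' and stop

Collecting: FIRST(S) = { '+', ';', 'id', 'y' }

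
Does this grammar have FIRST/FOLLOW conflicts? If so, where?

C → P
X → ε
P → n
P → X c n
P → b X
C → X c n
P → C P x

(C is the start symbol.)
No FIRST/FOLLOW conflicts.

Nullable non-terminals: X.
X has a nullable alternative but only one production, so nothing to check.

C, P have no nullable alternative, so no FIRST/FOLLOW check is needed there.

No FIRST/FOLLOW conflicts found.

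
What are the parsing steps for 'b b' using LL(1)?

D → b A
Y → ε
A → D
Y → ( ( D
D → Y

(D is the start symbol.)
LL(1) parsing maintains a stack (initially the start symbol over $) and the input. At each step: if the stack top is a terminal, match it against the current input token; if it is a non-terminal N, replace it with the RHS of M[N, lookahead] (the unique production whose predict set contains the lookahead).

Stack is shown with the top on the left.

Stack  Input  Action
--------------------
D $    b b $  output D → b A
b A $  b b $  match 'b'
A $    b $    output A → D
D $    b $    output D → b A
b A $  b $    match 'b'
A $    $      output A → D
D $    $      output D → Y
Y $    $      output Y → ε
$      $      accept

The string is accepted.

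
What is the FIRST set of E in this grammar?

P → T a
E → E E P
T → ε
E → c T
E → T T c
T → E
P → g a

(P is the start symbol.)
To compute FIRST(E), examine every production with E on the left-hand side, reading each right-hand side left to right until a non-nullable symbol is reached.

FIRST sets of the other non-terminals involved (by the same procedure, iterated to a fixed point):
  FIRST(T) = { 'c', ε }

From E → E E P:
  - E is the symbol being defined: contributes nothing new
    E is not nullable, so stop
From E → c T:
  - c is a terminal: add 'c' and stop
From E → T T c:
  - T is a non-terminal: add FIRST(T) \ {ε} = { 'c' }
    T is nullable, so continue to the next symbol
  - T is a non-terminal: add FIRST(T) \ {ε} = { 'c' }
    T is nullable, so continue to the next symbol
  - c is a terminal: add 'c' and stop

Collecting: FIRST(E) = { 'c' }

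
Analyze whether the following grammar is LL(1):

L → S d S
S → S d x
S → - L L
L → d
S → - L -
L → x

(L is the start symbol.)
Relevant sets:
  FIRST(S) = { '-' }

For L:
  PREDICT(L → S d S) = { '-' }
  PREDICT(L → d) = { 'd' }
  PREDICT(L → x) = { 'x' }
For S:
  PREDICT(S → S d x) = { '-' }
  PREDICT(S → '-' L L) = { '-' }
  PREDICT(S → '-' L '-') = { '-' }

Conflict found: Predict set conflict for S: { '-' }
The grammar is NOT LL(1).

Answer: No. Predict set conflict for S: { '-' }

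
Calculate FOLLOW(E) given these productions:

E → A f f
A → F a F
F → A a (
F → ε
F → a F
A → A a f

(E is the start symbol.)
E is the start symbol, so $ ∈ FOLLOW(E).
E does not occur on any right-hand side.

Taking the union: FOLLOW(E) = { $ }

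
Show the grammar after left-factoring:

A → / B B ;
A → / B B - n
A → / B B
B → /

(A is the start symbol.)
Left-factoring transforms A → αβ₁ | αβ₂ into A → αA' and A' → β₁ | β₂
(α is the longest common prefix among the alternatives). Repeat until
no nonterminal has two alternatives with a common prefix.

Round 1: A has alternatives sharing prefix '/ B B'. Introduce A': A → / B B A'
  Add: A' → ;
  Add: A' → - n
  Add: A' → ε

No remaining common prefixes — done.

Resulting grammar:
A → / B B A'
A' → ;
A' → - n
A' → ε
B → /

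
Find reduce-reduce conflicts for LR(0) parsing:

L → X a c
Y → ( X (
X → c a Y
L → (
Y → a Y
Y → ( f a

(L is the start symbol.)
Augment with L' → L and build the canonical LR(0) collection (I0 = CLOSURE({[L' → . L]}), then GOTO on every symbol after a dot until no new states appear). It has 16 states:
  I0: { [L → . (], [L → . X a c], [L' → . L], [X → . c a Y] }  — shift
  I1: { [L → ( .] }  — reduce
  I2: { [L' → L .] }  — accept
  I3: { [L → X . a c] }  — shift
  I4: { [X → c . a Y] }  — shift
  I5: { [X → c a . Y], [Y → . ( X (], [Y → . ( f a], [Y → . a Y] }  — shift
  I6: { [X → . c a Y], [Y → ( . X (], [Y → ( . f a] }  — shift
  I7: { [X → c a Y .] }  — reduce
  I8: { [Y → . ( X (], [Y → . ( f a], [Y → . a Y], [Y → a . Y] }  — shift
  I9: { [Y → a Y .] }  — reduce
  I10: { [Y → ( X . (] }  — shift
  I11: { [Y → ( f . a] }  — shift
  I12: { [Y → ( f a .] }  — reduce
  I13: { [Y → ( X ( .] }  — reduce
  I14: { [L → X a . c] }  — shift
  I15: { [L → X a c .] }  — reduce

No state contains more than one complete item.

Answer: No reduce-reduce conflicts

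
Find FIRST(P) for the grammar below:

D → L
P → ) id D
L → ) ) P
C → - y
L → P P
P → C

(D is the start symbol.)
To compute FIRST(P), examine every production with P on the left-hand side, reading each right-hand side left to right until a non-nullable symbol is reached.

FIRST sets of the other non-terminals involved (by the same procedure, iterated to a fixed point):
  FIRST(C) = { '-' }

From P → ) id D:
  - ')' is a terminal: add ')' and stop
From P → C:
  - C is a non-terminal: add FIRST(C) \ {ε} = { '-' }
    C is not nullable, so stop

Collecting: FIRST(P) = { ')', '-' }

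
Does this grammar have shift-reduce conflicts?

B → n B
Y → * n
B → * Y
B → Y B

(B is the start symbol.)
No shift-reduce conflicts

Augment with B' → B and build the canonical LR(0) collection (I0 = CLOSURE({[B' → . B]}), then GOTO on every symbol after a dot until no new states appear). It has 10 states:
  I0: { [B → . * Y], [B → . Y B], [B → . n B], [B' → . B], [Y → . * n] }  — shift
  I1: { [B → * . Y], [Y → * . n], [Y → . * n] }  — shift
  I2: { [B' → B .] }  — accept
  I3: { [B → . * Y], [B → . Y B], [B → . n B], [B → Y . B], [Y → . * n] }  — shift
  I4: { [B → . * Y], [B → . Y B], [B → . n B], [B → n . B], [Y → . * n] }  — shift
  I5: { [B → n B .] }  — reduce
  I6: { [B → Y B .] }  — reduce
  I7: { [Y → * . n] }  — shift
  I8: { [B → * Y .] }  — reduce
  I9: { [Y → * n .] }  — reduce

No state contains both a complete item and a shift item.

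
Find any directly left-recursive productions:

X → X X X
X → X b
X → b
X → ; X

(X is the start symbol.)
Yes, X is left-recursive

Direct left recursion occurs when N → N α for some non-terminal N (the right-hand side begins with the left-hand side itself).

X → X X X: LEFT RECURSIVE (starts with X)
X → X b: LEFT RECURSIVE (starts with X)
X → b: starts with b
X → ; X: starts with ';'

The grammar has direct left recursion on: X.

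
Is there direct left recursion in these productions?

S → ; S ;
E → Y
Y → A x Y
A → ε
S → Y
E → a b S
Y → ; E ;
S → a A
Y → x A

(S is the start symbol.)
No direct left recursion

Direct left recursion occurs when N → N α for some non-terminal N (the right-hand side begins with the left-hand side itself).

S → ; S ;: starts with ';'
E → Y: starts with Y
Y → A x Y: starts with A
A → ε: starts with ε
S → Y: starts with Y
E → a b S: starts with a
Y → ; E ;: starts with ';'
S → a A: starts with a
Y → x A: starts with x

No direct left recursion found.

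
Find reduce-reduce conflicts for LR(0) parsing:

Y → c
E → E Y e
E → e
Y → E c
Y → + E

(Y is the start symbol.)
Yes — I7: [Y → E c .] vs [Y → c .]

A reduce-reduce conflict occurs when an LR(0) state has two complete items [A → α .] and [B → β .] — both call for a reduction, and with no lookahead the parser cannot choose between them.

Augment with Y' → Y and build the canonical LR(0) collection (I0 = CLOSURE({[Y' → . Y]}), then GOTO on every symbol after a dot until no new states appear). It has 10 states:
  I0: { [E → . E Y e], [E → . e], [Y → . + E], [Y → . E c], [Y → . c], [Y' → . Y] }  — shift
  I1: { [E → . E Y e], [E → . e], [Y → + . E] }  — shift
  I2: { [E → . E Y e], [E → . e], [E → E . Y e], [Y → . + E], [Y → . E c], [Y → . c], [Y → E . c] }  — shift
  I3: { [Y' → Y .] }  — accept
  I4: { [Y → c .] }  — reduce
  I5: { [E → e .] }  — reduce
  I6: { [E → E Y . e] }  — shift
  I7: { [Y → E c .], [Y → c .] }  — 2 reduces
  I8: { [E → E Y e .] }  — reduce
  I9: { [E → . E Y e], [E → . e], [E → E . Y e], [Y → + E .], [Y → . + E], [Y → . E c], [Y → . c] }  — shift, reduce

I7 contains complete items [Y → E c .], [Y → c .] — reduce-reduce conflict.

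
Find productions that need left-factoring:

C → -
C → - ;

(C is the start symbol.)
Left-factoring is needed when two productions for the same non-terminal
share a common prefix on the right-hand side.

Productions for C:
  C → -
  C → - ;

Found common prefix '-' in productions for C

Answer: Yes, C has productions with common prefix '-'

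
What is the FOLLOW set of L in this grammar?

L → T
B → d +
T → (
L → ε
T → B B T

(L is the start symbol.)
To compute FOLLOW(L), find every occurrence of L on a right-hand side N → α L β: add FIRST(β) \ {ε}, and if β is empty or nullable also add FOLLOW(N). Iterate to a fixed point.

L is the start symbol, so $ ∈ FOLLOW(L).
L does not occur on any right-hand side.

Taking the union: FOLLOW(L) = { $ }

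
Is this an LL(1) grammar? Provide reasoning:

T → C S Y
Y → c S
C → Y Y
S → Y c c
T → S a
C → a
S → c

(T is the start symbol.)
A grammar is LL(1) if for each non-terminal N with multiple productions, the predict sets of those productions are pairwise disjoint, where PREDICT(N → α) = (FIRST(α) \ {ε}) ∪ (FOLLOW(N) if α ⇒* ε).

Relevant sets:
  FIRST(C) = { 'a', 'c' }
  FIRST(S) = { 'c' }
  FIRST(Y) = { 'c' }

For T:
  PREDICT(T → C S Y) = { 'a', 'c' }
  PREDICT(T → S a) = { 'c' }
For C:
  PREDICT(C → Y Y) = { 'c' }
  PREDICT(C → a) = { 'a' }
For S:
  PREDICT(S → Y c c) = { 'c' }
  PREDICT(S → c) = { 'c' }
Y has a single production, so nothing to check there.

Conflict found: Predict set conflict for T: { 'c' }
The grammar is NOT LL(1).

Answer: No. Predict set conflict for T: { 'c' }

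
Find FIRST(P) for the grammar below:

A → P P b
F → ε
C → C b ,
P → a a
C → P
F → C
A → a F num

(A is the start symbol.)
To compute FIRST(P), examine every production with P on the left-hand side, reading each right-hand side left to right until a non-nullable symbol is reached.

From P → a a:
  - a is a terminal: add 'a' and stop

Collecting: FIRST(P) = { 'a' }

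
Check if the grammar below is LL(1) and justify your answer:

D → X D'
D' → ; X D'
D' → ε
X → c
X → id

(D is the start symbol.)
Yes, the grammar is LL(1).

Relevant sets:
  FOLLOW(D') = { $ }

For D':
  PREDICT(D' → ';' X D') = { ';' }
  PREDICT(D' → ε) = { $ }
For X:
  PREDICT(X → c) = { 'c' }
  PREDICT(X → id) = { 'id' }
D has a single production, so nothing to check there.

All predict sets are disjoint. The grammar IS LL(1).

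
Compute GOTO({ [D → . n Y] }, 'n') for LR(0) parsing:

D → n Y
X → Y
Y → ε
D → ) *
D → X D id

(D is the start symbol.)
{ [D → n . Y], [Y → .] }

GOTO(I, 'n') = CLOSURE({ [A → αX.β] : [A → α.Xβ] ∈ I, X = 'n' })

Items with dot before 'n', with the dot advanced:
  [D → . n Y] → [D → n . Y]
Closure of the advanced items:
  [D → n . Y] has the dot before Y: add [Y → .]

GOTO = { [D → n . Y], [Y → .] }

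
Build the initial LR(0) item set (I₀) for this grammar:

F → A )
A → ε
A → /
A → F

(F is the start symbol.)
First, augment the grammar with F' → F
I₀ = CLOSURE({ [F' → . F] }):
  [F' → . F] has the dot before F: add [F → . A )]
  [F → . A )] has the dot before A: add [A → .], [A → . /], [A → . F]
No further items can be added.

I₀ = { [A → . /], [A → . F], [A → .], [F → . A )], [F' → . F] }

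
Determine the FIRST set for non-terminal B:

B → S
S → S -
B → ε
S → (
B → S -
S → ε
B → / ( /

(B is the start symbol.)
{ '(', '-', '/', ε }

To compute FIRST(B), examine every production with B on the left-hand side, reading each right-hand side left to right until a non-nullable symbol is reached.

FIRST sets of the other non-terminals involved (by the same procedure, iterated to a fixed point):
  FIRST(S) = { '(', '-', ε }

From B → S:
  - S is a non-terminal: add FIRST(S) \ {ε} = { '(', '-' }
    S is nullable and nothing follows, so the whole right-hand side can vanish: ε ∈ FIRST(B)
From B → ε:
  - ε-production, so ε ∈ FIRST(B)
From B → S -:
  - S is a non-terminal: add FIRST(S) \ {ε} = { '(', '-' }
    S is nullable, so continue to the next symbol
  - '-' is a terminal: add '-' and stop
From B → / ( /:
  - '/' is a terminal: add '/' and stop

Collecting: FIRST(B) = { '(', '-', '/', ε }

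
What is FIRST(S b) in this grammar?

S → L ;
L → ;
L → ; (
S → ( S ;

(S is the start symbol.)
{ '(', ';' }

FIRST sets of the non-terminals involved (from the grammar, by fixed-point iteration):
  FIRST(S) = { '(', ';' }

To compute FIRST(S b), process the symbols left to right:
Symbol S is a non-terminal. Add FIRST(S) \ {ε} = { '(', ';' }
S is not nullable (ε ∉ FIRST(S)), so stop here.
FIRST(S b) = { '(', ';' }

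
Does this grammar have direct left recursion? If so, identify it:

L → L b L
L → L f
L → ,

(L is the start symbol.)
Direct left recursion occurs when N → N α for some non-terminal N (the right-hand side begins with the left-hand side itself).

L → L b L: LEFT RECURSIVE (starts with L)
L → L f: LEFT RECURSIVE (starts with L)
L → ,: starts with ','

The grammar has direct left recursion on: L.

Answer: Yes, L is left-recursive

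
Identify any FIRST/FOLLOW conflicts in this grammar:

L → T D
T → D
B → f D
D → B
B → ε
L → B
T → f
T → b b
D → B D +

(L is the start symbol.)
Nullable non-terminals: B, D, L, T.
FIRST sets used below: FIRST(B) = { 'f', ε }, FIRST(D) = { '+', 'f', ε }, FIRST(T) = { '+', 'b', 'f', ε }

B: nullable alternative(s) B → ε; FOLLOW(B) = { $, '+', 'f' }
  B → f D: FIRST \ {ε} = { 'f' } — overlaps FOLLOW(B) on { 'f' }: CONFLICT
  B → ε: FIRST \ {ε} = { } — this is the only nullable alternative, skip

D: nullable alternative(s) D → B; FOLLOW(D) = { $, '+', 'f' }
  D → B: FIRST \ {ε} = { 'f' } — this is the only nullable alternative, skip
  D → B D +: FIRST \ {ε} = { '+', 'f' } — overlaps FOLLOW(D) on { '+', 'f' }: CONFLICT

L: nullable alternative(s) L → T D, L → B; FOLLOW(L) = { $ }
  L → T D: FIRST \ {ε} = { '+', 'b', 'f' } — disjoint from FOLLOW(L)
  L → B: FIRST \ {ε} = { 'f' } — disjoint from FOLLOW(L)

T: nullable alternative(s) T → D; FOLLOW(T) = { $, '+', 'f' }
  T → D: FIRST \ {ε} = { '+', 'f' } — this is the only nullable alternative, skip
  T → f: FIRST \ {ε} = { 'f' } — overlaps FOLLOW(T) on { 'f' }: CONFLICT
  T → b b: FIRST \ {ε} = { 'b' } — disjoint from FOLLOW(T)

So the grammar has 3 FIRST/FOLLOW conflicts (marked CONFLICT above).

Answer: Yes. T → f with FOLLOW(T) on { 'f' }; B → f D with FOLLOW(B) on { 'f' }; D → B D '+' with FOLLOW(D) on { '+', 'f' }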